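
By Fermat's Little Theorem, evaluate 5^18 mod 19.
By Fermat's Little Theorem, 5^{18} ≡ 1 (mod 19) since 19 is prime and gcd(5, 19) = 1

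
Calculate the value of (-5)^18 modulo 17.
Using Fermat: (-5)^{16} ≡ 1 (mod 17). 18 ≡ 2 (mod 16). So (-5)^{18} ≡ (-5)^{2} ≡ 8 (mod 17)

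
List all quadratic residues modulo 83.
QRs mod 83: {1, 3, 4, 7, 9, 10, 11, 12, 16, 17, 21, 23, 25, 26, 27, 28, 29, 30, 31, 33, 36, 37, 38, 40, 41, 44, 48, 49, 51, 59, 61, 63, 64, 65, 68, 69, 70, 75, 77, 78, 81}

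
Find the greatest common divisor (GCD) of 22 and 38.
2

Using the Euclidean algorithm:
22 = 0 × 38 + 22
38 = 1 × 22 + 16
22 = 1 × 16 + 6
16 = 2 × 6 + 4
6 = 1 × 4 + 2
4 = 2 × 2 + 0

GCD(22, 38) = 2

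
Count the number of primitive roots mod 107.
Number of primitive roots mod 107 = φ(106) = 52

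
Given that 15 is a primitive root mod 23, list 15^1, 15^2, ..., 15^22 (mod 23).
g^1, g^2, ..., g^{22} mod 23: {15, 18, 17, 2, 7, 13, 11, 4, 14, 3, 22, 8, 5, 6, 21, 16, 10, 12, 19, 9, 20, 1}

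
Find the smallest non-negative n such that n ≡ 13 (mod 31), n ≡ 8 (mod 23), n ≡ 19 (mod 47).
3826

Using the Chinese Remainder Theorem:
M = product of moduli = 33511
For equation 1: M_1 = 1081, 1081 ≡ 27 (mod 31), inverse of 1081 mod 31 is 23 (check: 27 × 23 = 621 ≡ 1 (mod 31))
For equation 2: M_2 = 1457, 1457 ≡ 8 (mod 23), inverse of 1457 mod 23 is 3 (check: 8 × 3 = 24 ≡ 1 (mod 23))
For equation 3: M_3 = 713, 713 ≡ 8 (mod 47), inverse of 713 mod 47 is 6 (check: 8 × 6 = 48 ≡ 1 (mod 47))
Combine: n ≡ Σ r_i×M_i×(M_i⁻¹ mod m_i) = 13×1081×23 + 8×1457×3 + 19×713×6 = 323219 + 34968 + 81282 = 439469
439469 mod 33511 = 3826
n ≡ 3826 (mod 33511)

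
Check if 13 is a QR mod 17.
By Euler's criterion: 13^{8} ≡ 1 (mod 17). Since this equals 1, 13 is a QR.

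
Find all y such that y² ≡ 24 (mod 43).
The square roots of 24 mod 43 are 14 and 29. Verify: 14² = 196 ≡ 24 (mod 43)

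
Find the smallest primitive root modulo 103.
p - 1 = 102 has prime divisors 2, 3, 17. h is a primitive root mod 103 iff h^(102/q) ≢ 1 (mod 103) for each such q.
h = 2: 2^51 ≡ 1, 2^34 ≡ 46, 2^6 ≡ 64 (mod 103); 2^51 ≡ 1, so not a primitive root.
h = 3: 3^51 ≡ 102, 3^34 ≡ 1, 3^6 ≡ 8 (mod 103); 3^34 ≡ 1, so not a primitive root.
h = 4: 4^51 ≡ 1, 4^34 ≡ 56, 4^6 ≡ 79 (mod 103); 4^51 ≡ 1, so not a primitive root.
h = 5: 5^51 ≡ 102, 5^34 ≡ 56, 5^6 ≡ 72 (mod 103); none is 1, so 5 has order 102 and is a primitive root.
The smallest primitive root mod 103 is g = 5.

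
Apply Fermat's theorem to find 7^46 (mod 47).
By Fermat's Little Theorem, 7^{46} ≡ 1 (mod 47) since 47 is prime and gcd(7, 47) = 1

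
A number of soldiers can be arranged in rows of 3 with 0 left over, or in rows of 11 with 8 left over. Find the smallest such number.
M = 3 × 11 = 33. M₁ = 11, y₁ ≡ 2 (mod 3). M₂ = 3, y₂ ≡ 4 (mod 11). t = 0×11×2 + 8×3×4 ≡ 30 (mod 33). The smallest positive such number is 30.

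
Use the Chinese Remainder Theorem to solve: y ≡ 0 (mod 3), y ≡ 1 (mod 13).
M = 3 × 13 = 39. M₁ = 13, y₁ ≡ 1 (mod 3). M₂ = 3, y₂ ≡ 9 (mod 13). y = 0×13×1 + 1×3×9 ≡ 27 (mod 39)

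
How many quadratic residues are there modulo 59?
For prime 59, there are (p-1)/2 = (59-1)/2 = 29 quadratic residues (excluding 0).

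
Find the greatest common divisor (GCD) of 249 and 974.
1

Using the Euclidean algorithm:
249 = 0 × 974 + 249
974 = 3 × 249 + 227
249 = 1 × 227 + 22
227 = 10 × 22 + 7
22 = 3 × 7 + 1
7 = 7 × 1 + 0

GCD(249, 974) = 1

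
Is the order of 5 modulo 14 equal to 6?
Yes, ord_14(5) = 6.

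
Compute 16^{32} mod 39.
22

Using successive squaring:
Binary expansion of 32: 100000
Powers of 16 mod 39 (each is the square of the previous):
  16^1 ≡ 16 (mod 39)
  16^2 ≡ 16² = 256 ≡ 22 (mod 39)
  16^4 ≡ 22² = 484 ≡ 16 (mod 39)
  16^8 ≡ 16² = 256 ≡ 22 (mod 39)
  16^16 ≡ 22² = 484 ≡ 16 (mod 39)
  16^32 ≡ 16² = 256 ≡ 22 (mod 39)
32 is a power of 2, so 16^32 is the last square: ≡ 22 (mod 39)
Result: 16^32 ≡ 22 (mod 39)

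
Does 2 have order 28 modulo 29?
p - 1 = 28 has prime divisors 2, 7. Check 2^(28/q) mod 29 for each: 2^(28/2) = 2^14 ≡ 28, 2^(28/7) = 2^4 ≡ 16 (mod 29). None of these is 1, so 2 has order 28 = φ(29), so it is a primitive root mod 29.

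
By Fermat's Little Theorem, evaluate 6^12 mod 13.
By Fermat's Little Theorem, 6^{12} ≡ 1 (mod 13) since 13 is prime and gcd(6, 13) = 1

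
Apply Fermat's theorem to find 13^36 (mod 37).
By Fermat's Little Theorem, 13^{36} ≡ 1 (mod 37) since 37 is prime and gcd(13, 37) = 1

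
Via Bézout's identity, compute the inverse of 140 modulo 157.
Extended GCD: 140(-37) + 157(33) = 1. So 140^(-1) ≡ 120 ≡ 120 (mod 157). Verify: 140 × 120 = 16800 ≡ 1 (mod 157)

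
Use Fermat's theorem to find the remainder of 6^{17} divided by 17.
6

By Fermat's Little Theorem, a^(p-1) ≡ 1 (mod p) for prime p and gcd(a, p) = 1
Here p = 17, so 6^16 ≡ 1 (mod 17)
We can reduce the exponent: 17 mod 16 = 1
So 6^17 ≡ 6^1 (mod 17)
Computing: 6^1 mod 17 = 6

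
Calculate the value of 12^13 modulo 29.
Using repeated squaring. 13 = 8 + 4 + 1 (binary 1101). Repeated squaring mod 29: 12^1 ≡ 12; 12^2 ≡ 12² = 144 ≡ 28; 12^4 ≡ 28² = 784 ≡ 1; 12^8 ≡ 1² = 1 ≡ 1. Multiply: 12^13 = 12^8 × 12^4 × 12^1 ≡ 1 × 1 × 12 (mod 29): 1 × 1 = 1 ≡ 1; 1 × 12 = 12 ≡ 12. So 12^13 ≡ 12 (mod 29).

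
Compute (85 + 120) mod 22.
7

(85 + 120) = 205
205 mod 22 = 7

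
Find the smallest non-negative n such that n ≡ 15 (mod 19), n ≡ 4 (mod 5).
34

Using the Chinese Remainder Theorem:
M = product of moduli = 95
For equation 1: M_1 = 5, 5 ≡ 5 (mod 19), inverse of 5 mod 19 is 4 (check: 5 × 4 = 20 ≡ 1 (mod 19))
For equation 2: M_2 = 19, 19 ≡ 4 (mod 5), inverse of 19 mod 5 is 4 (check: 4 × 4 = 16 ≡ 1 (mod 5))
Combine: n ≡ Σ r_i×M_i×(M_i⁻¹ mod m_i) = 15×5×4 + 4×19×4 = 300 + 304 = 604
604 mod 95 = 34
n ≡ 34 (mod 95)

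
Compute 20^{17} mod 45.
5

Using successive squaring:
Binary expansion of 17: 10001
Powers of 20 mod 45 (each is the square of the previous):
  20^1 ≡ 20 (mod 45)
  20^2 ≡ 20² = 400 ≡ 40 (mod 45)
  20^4 ≡ 40² = 1600 ≡ 25 (mod 45)
  20^8 ≡ 25² = 625 ≡ 40 (mod 45)
  20^16 ≡ 40² = 1600 ≡ 25 (mod 45)
17 = 16 + 1, so 20^17 = 20^16 × 20^1 ≡ 25 × 20 (mod 45)
Multiplying step by step:
  25 × 20 = 500 ≡ 5 (mod 45)
Result: 20^17 ≡ 5 (mod 45)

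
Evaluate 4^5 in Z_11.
5 = 4 + 1 (binary 101). Repeated squaring mod 11: 4^1 ≡ 4; 4^2 ≡ 4² = 16 ≡ 5; 4^4 ≡ 5² = 25 ≡ 3. Multiply: 4^5 = 4^4 × 4^1 ≡ 3 × 4 (mod 11): 3 × 4 = 12 ≡ 1. So 4^5 ≡ 1 (mod 11).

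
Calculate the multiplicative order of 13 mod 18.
Powers of 13 mod 18: 13^1≡13, 13^2≡7, 13^3≡1. Order = 3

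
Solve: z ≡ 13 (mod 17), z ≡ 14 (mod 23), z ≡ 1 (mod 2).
M = 17 × 23 × 2 = 782. M₁ = 46, y₁ ≡ 10 (mod 17). M₂ = 34, y₂ ≡ 21 (mod 23). M₃ = 391, y₃ ≡ 1 (mod 2). z = 13×46×10 + 14×34×21 + 1×391×1 ≡ 727 (mod 782)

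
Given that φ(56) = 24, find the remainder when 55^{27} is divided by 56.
By Euler: 55^{24} ≡ 1 (mod 56) since gcd(55, 56) = 1. 27 = 1×24 + 3. So 55^{27} ≡ 55^{3} ≡ 55 (mod 56)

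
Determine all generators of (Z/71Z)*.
Primitive roots mod 71: {7, 11, 13, 21, 22, 28, 31, 33, 35, 42, 44, 47, 52, 53, 55, 56, 59, 61, 62, 63, 65, 67, 68, 69}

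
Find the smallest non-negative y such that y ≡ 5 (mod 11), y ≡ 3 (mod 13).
16

Using the Chinese Remainder Theorem:
M = product of moduli = 143
For equation 1: M_1 = 13, 13 ≡ 2 (mod 11), inverse of 13 mod 11 is 6 (check: 2 × 6 = 12 ≡ 1 (mod 11))
For equation 2: M_2 = 11, 11 ≡ 11 (mod 13), inverse of 11 mod 13 is 6 (check: 11 × 6 = 66 ≡ 1 (mod 13))
Combine: y ≡ Σ r_i×M_i×(M_i⁻¹ mod m_i) = 5×13×6 + 3×11×6 = 390 + 198 = 588
588 mod 143 = 16
y ≡ 16 (mod 143)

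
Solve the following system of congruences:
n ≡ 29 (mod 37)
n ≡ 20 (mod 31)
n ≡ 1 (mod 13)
547

Using the Chinese Remainder Theorem:
M = product of moduli = 14911
For equation 1: M_1 = 403, 403 ≡ 33 (mod 37), inverse of 403 mod 37 is 9 (check: 33 × 9 = 297 ≡ 1 (mod 37))
For equation 2: M_2 = 481, 481 ≡ 16 (mod 31), inverse of 481 mod 31 is 2 (check: 16 × 2 = 32 ≡ 1 (mod 31))
For equation 3: M_3 = 1147, 1147 ≡ 3 (mod 13), inverse of 1147 mod 13 is 9 (check: 3 × 9 = 27 ≡ 1 (mod 13))
Combine: n ≡ Σ r_i×M_i×(M_i⁻¹ mod m_i) = 29×403×9 + 20×481×2 + 1×1147×9 = 105183 + 19240 + 10323 = 134746
134746 mod 14911 = 547
n ≡ 547 (mod 14911)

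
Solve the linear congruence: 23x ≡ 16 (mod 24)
8

Since gcd(23, 24) = 1 divides 16, a solution exists.
Multiply both sides by the inverse of 23 mod 24:
  23^(-1) mod 24 = 23
  x ≡ 23 × 16 ≡ 368 ≡ 8 (mod 24)
Verification: 23 × 8 = 184 = 7 × 24 + 16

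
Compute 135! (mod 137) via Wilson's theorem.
(136)! = (135)! × (136) ≡ -1 (mod 137). So (135)! ≡ -1 × (136)^(-1) ≡ (-1)×(-1) = 1 (mod 137)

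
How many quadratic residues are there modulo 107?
For prime 107, there are (p-1)/2 = (107-1)/2 = 53 quadratic residues (excluding 0).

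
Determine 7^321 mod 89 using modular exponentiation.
Using Fermat: 7^{88} ≡ 1 (mod 89). 321 ≡ 57 (mod 88). So 7^{321} ≡ 7^{57} ≡ 56 (mod 89)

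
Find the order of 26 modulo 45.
Powers of 26 mod 45: 26^1≡26, 26^2≡1. Order = 2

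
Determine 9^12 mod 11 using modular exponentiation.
Using Fermat: 9^{10} ≡ 1 (mod 11). 12 ≡ 2 (mod 10). So 9^{12} ≡ 9^{2} ≡ 4 (mod 11)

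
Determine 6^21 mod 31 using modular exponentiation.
Using repeated squaring. 21 = 16 + 4 + 1 (binary 10101). Repeated squaring mod 31: 6^1 ≡ 6; 6^2 ≡ 6² = 36 ≡ 5; 6^4 ≡ 5² = 25 ≡ 25; 6^8 ≡ 25² = 625 ≡ 5; 6^16 ≡ 5² = 25 ≡ 25. Multiply: 6^21 = 6^16 × 6^4 × 6^1 ≡ 25 × 25 × 6 (mod 31): 25 × 25 = 625 ≡ 5; 5 × 6 = 30 ≡ 30. So 6^21 ≡ 30 (mod 31).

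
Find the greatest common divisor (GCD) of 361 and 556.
1

Using the Euclidean algorithm:
361 = 0 × 556 + 361
556 = 1 × 361 + 195
361 = 1 × 195 + 166
195 = 1 × 166 + 29
166 = 5 × 29 + 21
29 = 1 × 21 + 8
21 = 2 × 8 + 5
8 = 1 × 5 + 3
5 = 1 × 3 + 2
3 = 1 × 2 + 1
2 = 2 × 1 + 0

GCD(361, 556) = 1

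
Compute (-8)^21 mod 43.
Using repeated squaring. (-8) ≡ 35 (mod 43). 21 = 16 + 4 + 1 (binary 10101). Repeated squaring mod 43: 35^1 ≡ 35; 35^2 ≡ 35² = 1225 ≡ 21; 35^4 ≡ 21² = 441 ≡ 11; 35^8 ≡ 11² = 121 ≡ 35; 35^16 ≡ 35² = 1225 ≡ 21. Multiply: (-8)^21 ≡ 35^16 × 35^4 × 35^1 ≡ 21 × 11 × 35 (mod 43): 21 × 11 = 231 ≡ 16; 16 × 35 = 560 ≡ 1. So (-8)^21 ≡ 1 (mod 43).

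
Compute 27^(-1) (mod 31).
27^(-1) ≡ 23 (mod 31). Verification: 27 × 23 = 621 ≡ 1 (mod 31)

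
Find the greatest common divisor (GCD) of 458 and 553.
1

Using the Euclidean algorithm:
458 = 0 × 553 + 458
553 = 1 × 458 + 95
458 = 4 × 95 + 78
95 = 1 × 78 + 17
78 = 4 × 17 + 10
17 = 1 × 10 + 7
10 = 1 × 7 + 3
7 = 2 × 3 + 1
3 = 3 × 1 + 0

GCD(458, 553) = 1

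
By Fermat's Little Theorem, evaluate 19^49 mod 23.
By Fermat: 19^{22} ≡ 1 (mod 23). 49 = 2×22 + 5. So 19^{49} ≡ 19^{5} ≡ 11 (mod 23)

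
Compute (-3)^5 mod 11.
(-3) ≡ 8 (mod 11). 5 = 4 + 1 (binary 101). Repeated squaring mod 11: 8^1 ≡ 8; 8^2 ≡ 8² = 64 ≡ 9; 8^4 ≡ 9² = 81 ≡ 4. Multiply: (-3)^5 ≡ 8^4 × 8^1 ≡ 4 × 8 (mod 11): 4 × 8 = 32 ≡ 10. So (-3)^5 ≡ 10 (mod 11).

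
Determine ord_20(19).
Powers of 19 mod 20: 19^1≡19, 19^2≡1. Order = 2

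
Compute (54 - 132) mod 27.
3

(54 - 132) = -78
-78 mod 27 = 3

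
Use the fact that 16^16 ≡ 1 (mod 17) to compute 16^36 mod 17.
By Fermat: 16^{16} ≡ 1 (mod 17). 36 = 2×16 + 4. So 16^{36} ≡ 16^{4} ≡ 1 (mod 17)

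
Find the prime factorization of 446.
2 × 223

Divide by primes starting from smallest:
446 ÷ 2 = 223
223 ÷ 223 = 1

446 = 2 × 223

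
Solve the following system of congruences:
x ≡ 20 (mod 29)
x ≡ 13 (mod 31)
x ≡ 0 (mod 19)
3268

Using the Chinese Remainder Theorem:
M = product of moduli = 17081
For equation 1: M_1 = 589, 589 ≡ 9 (mod 29), inverse of 589 mod 29 is 13 (check: 9 × 13 = 117 ≡ 1 (mod 29))
For equation 2: M_2 = 551, 551 ≡ 24 (mod 31), inverse of 551 mod 31 is 22 (check: 24 × 22 = 528 ≡ 1 (mod 31))
For equation 3: M_3 = 899, 899 ≡ 6 (mod 19), inverse of 899 mod 19 is 16 (check: 6 × 16 = 96 ≡ 1 (mod 19))
Combine: x ≡ Σ r_i×M_i×(M_i⁻¹ mod m_i) = 20×589×13 + 13×551×22 + 0×899×16 = 153140 + 157586 + 0 = 310726
310726 mod 17081 = 3268
x ≡ 3268 (mod 17081)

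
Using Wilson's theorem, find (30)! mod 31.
By Wilson's theorem, (30)! ≡ -1 ≡ 30 (mod 31)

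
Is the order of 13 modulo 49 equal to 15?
No, the actual order is 14, not 15.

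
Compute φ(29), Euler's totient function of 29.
28

Prime factorization: 29 = 29
Using the formula φ(n) = n × Π(1 - 1/p) for each prime factor p:
φ(29) = 29 × (1 - 1/29)
φ(29) = 28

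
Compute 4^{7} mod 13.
4

Using successive squaring:
Binary expansion of 7: 111
Powers of 4 mod 13 (each is the square of the previous):
  4^1 ≡ 4 (mod 13)
  4^2 ≡ 4² = 16 ≡ 3 (mod 13)
  4^4 ≡ 3² = 9 ≡ 9 (mod 13)
7 = 4 + 2 + 1, so 4^7 = 4^4 × 4^2 × 4^1 ≡ 9 × 3 × 4 (mod 13)
Multiplying step by step:
  9 × 3 = 27 ≡ 1 (mod 13)
  1 × 4 = 4 ≡ 4 (mod 13)
Result: 4^7 ≡ 4 (mod 13)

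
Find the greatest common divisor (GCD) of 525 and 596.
1

Using the Euclidean algorithm:
525 = 0 × 596 + 525
596 = 1 × 525 + 71
525 = 7 × 71 + 28
71 = 2 × 28 + 15
28 = 1 × 15 + 13
15 = 1 × 13 + 2
13 = 6 × 2 + 1
2 = 2 × 1 + 0

GCD(525, 596) = 1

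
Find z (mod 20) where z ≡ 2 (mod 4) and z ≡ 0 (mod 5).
M = 4 × 5 = 20. M₁ = 5, y₁ ≡ 1 (mod 4). M₂ = 4, y₂ ≡ 4 (mod 5). z = 2×5×1 + 0×4×4 ≡ 10 (mod 20)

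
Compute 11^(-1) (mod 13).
11^(-1) ≡ 6 (mod 13). Verification: 11 × 6 = 66 ≡ 1 (mod 13)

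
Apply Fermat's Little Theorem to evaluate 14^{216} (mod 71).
57

By Fermat's Little Theorem, a^(p-1) ≡ 1 (mod p) for prime p and gcd(a, p) = 1
Here p = 71, so 14^70 ≡ 1 (mod 71)
We can reduce the exponent: 216 mod 70 = 6
So 14^216 ≡ 14^6 (mod 71)
Computing: 14^6 mod 71 = 57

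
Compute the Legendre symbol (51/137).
(51/137) = 51^{68} mod 137 = -1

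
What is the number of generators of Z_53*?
Number of primitive roots mod 53 = φ(52) = 24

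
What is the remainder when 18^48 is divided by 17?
Using Fermat: 18^{16} ≡ 1 (mod 17). 48 ≡ 0 (mod 16). So 18^{48} ≡ 18^{0} ≡ 1 (mod 17)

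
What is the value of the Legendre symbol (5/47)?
(5/47) = 5^{23} mod 47 = -1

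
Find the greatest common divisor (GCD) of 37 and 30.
1

Using the Euclidean algorithm:
37 = 1 × 30 + 7
30 = 4 × 7 + 2
7 = 3 × 2 + 1
2 = 2 × 1 + 0

GCD(37, 30) = 1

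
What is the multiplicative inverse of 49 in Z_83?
49^(-1) ≡ 61 (mod 83). Verification: 49 × 61 = 2989 ≡ 1 (mod 83)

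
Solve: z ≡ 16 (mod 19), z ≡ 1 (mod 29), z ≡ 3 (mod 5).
M = 19 × 29 × 5 = 2755. M₁ = 145, y₁ ≡ 8 (mod 19). M₂ = 95, y₂ ≡ 11 (mod 29). M₃ = 551, y₃ ≡ 1 (mod 5). z = 16×145×8 + 1×95×11 + 3×551×1 ≡ 1973 (mod 2755)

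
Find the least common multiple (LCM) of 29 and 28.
812

First find GCD(29, 28) using the Euclidean algorithm:
29 = 1 × 28 + 1
28 = 28 × 1 + 0
GCD(29, 28) = 1

LCM formula: LCM(a, b) = (a × b) / GCD(a, b)
LCM(29, 28) = (29 × 28) / 1
LCM(29, 28) = 812 / 1
LCM(29, 28) = 812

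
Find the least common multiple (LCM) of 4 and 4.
4

First find GCD(4, 4) using the Euclidean algorithm:
4 = 1 × 4 + 0
GCD(4, 4) = 4

LCM formula: LCM(a, b) = (a × b) / GCD(a, b)
LCM(4, 4) = (4 × 4) / 4
LCM(4, 4) = 16 / 4
LCM(4, 4) = 4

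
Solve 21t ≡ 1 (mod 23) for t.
11

Using Extended Euclidean Algorithm:
gcd(21, 23) = 1
Bezout coefficients: 21 × 11 + 23 × -10 = 1
So 21 × 11 ≡ 1 (mod 23)
The inverse is 11 mod 23 = 11
Verification: 21 × 11 = 231 = 10 × 23 + 1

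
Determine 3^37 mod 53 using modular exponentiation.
Using repeated squaring. 37 = 32 + 4 + 1 (binary 100101). Repeated squaring mod 53: 3^1 ≡ 3; 3^2 ≡ 3² = 9 ≡ 9; 3^4 ≡ 9² = 81 ≡ 28; 3^8 ≡ 28² = 784 ≡ 42; 3^16 ≡ 42² = 1764 ≡ 15; 3^32 ≡ 15² = 225 ≡ 13. Multiply: 3^37 = 3^32 × 3^4 × 3^1 ≡ 13 × 28 × 3 (mod 53): 13 × 28 = 364 ≡ 46; 46 × 3 = 138 ≡ 32. So 3^37 ≡ 32 (mod 53).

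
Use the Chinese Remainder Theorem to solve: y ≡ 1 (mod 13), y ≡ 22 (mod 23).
183

Using the Chinese Remainder Theorem:
M = product of moduli = 299
For equation 1: M_1 = 23, 23 ≡ 10 (mod 13), inverse of 23 mod 13 is 4 (check: 10 × 4 = 40 ≡ 1 (mod 13))
For equation 2: M_2 = 13, 13 ≡ 13 (mod 23), inverse of 13 mod 23 is 16 (check: 13 × 16 = 208 ≡ 1 (mod 23))
Combine: y ≡ Σ r_i×M_i×(M_i⁻¹ mod m_i) = 1×23×4 + 22×13×16 = 92 + 4576 = 4668
4668 mod 299 = 183
y ≡ 183 (mod 299)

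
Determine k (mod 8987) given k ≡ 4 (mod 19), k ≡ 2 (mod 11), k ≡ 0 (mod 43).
5590

Using the Chinese Remainder Theorem:
M = product of moduli = 8987
For equation 1: M_1 = 473, 473 ≡ 17 (mod 19), inverse of 473 mod 19 is 9 (check: 17 × 9 = 153 ≡ 1 (mod 19))
For equation 2: M_2 = 817, 817 ≡ 3 (mod 11), inverse of 817 mod 11 is 4 (check: 3 × 4 = 12 ≡ 1 (mod 11))
For equation 3: M_3 = 209, 209 ≡ 37 (mod 43), inverse of 209 mod 43 is 7 (check: 37 × 7 = 259 ≡ 1 (mod 43))
Combine: k ≡ Σ r_i×M_i×(M_i⁻¹ mod m_i) = 4×473×9 + 2×817×4 + 0×209×7 = 17028 + 6536 + 0 = 23564
23564 mod 8987 = 5590
k ≡ 5590 (mod 8987)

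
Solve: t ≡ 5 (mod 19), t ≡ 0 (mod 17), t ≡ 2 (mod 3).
M = 19 × 17 × 3 = 969. M₁ = 51, y₁ ≡ 3 (mod 19). M₂ = 57, y₂ ≡ 3 (mod 17). M₃ = 323, y₃ ≡ 2 (mod 3). t = 5×51×3 + 0×57×3 + 2×323×2 ≡ 119 (mod 969)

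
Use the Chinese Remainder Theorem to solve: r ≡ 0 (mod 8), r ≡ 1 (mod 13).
M = 8 × 13 = 104. M₁ = 13, y₁ ≡ 5 (mod 8). M₂ = 8, y₂ ≡ 5 (mod 13). r = 0×13×5 + 1×8×5 ≡ 40 (mod 104)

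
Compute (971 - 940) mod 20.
11

(971 - 940) = 31
31 mod 20 = 11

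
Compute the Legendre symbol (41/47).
(41/47) = 41^{23} mod 47 = -1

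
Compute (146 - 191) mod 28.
11

(146 - 191) = -45
-45 mod 28 = 11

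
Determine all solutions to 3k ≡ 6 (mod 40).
2

Since gcd(3, 40) = 1 divides 6, a solution exists.
Multiply both sides by the inverse of 3 mod 40:
  3^(-1) mod 40 = 27
  x ≡ 27 × 6 ≡ 162 ≡ 2 (mod 40)
Verification: 3 × 2 = 6 = 0 × 40 + 6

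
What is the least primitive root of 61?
2

A primitive root g modulo p has order p-1 = 60
Prime divisors of 60: [2, 3, 5]
g is a primitive root iff g^(60/q) ≢ 1 (mod 61) for each prime divisor q
Testing small values:
  g = 2: 2^30 ≡ 60, 2^20 ≡ 47, 2^12 ≡ 9 (mod 61) → none is 1, primitive root!
The smallest primitive root is 2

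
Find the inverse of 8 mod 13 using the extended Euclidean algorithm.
Extended GCD: 8(5) + 13(-3) = 1. So 8^(-1) ≡ 5 ≡ 5 (mod 13). Verify: 8 × 5 = 40 ≡ 1 (mod 13)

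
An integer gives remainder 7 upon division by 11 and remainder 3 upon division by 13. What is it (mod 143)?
M = 11 × 13 = 143. M₁ = 13, y₁ ≡ 6 (mod 11). M₂ = 11, y₂ ≡ 6 (mod 13). z = 7×13×6 + 3×11×6 ≡ 29 (mod 143). The smallest positive such number is 29.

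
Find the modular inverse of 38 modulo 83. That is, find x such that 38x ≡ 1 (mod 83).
59

Using Extended Euclidean Algorithm:
gcd(38, 83) = 1
Bezout coefficients: 38 × -24 + 83 × 11 = 1
So 38 × -24 ≡ 1 (mod 83)
The inverse is -24 mod 83 = 59
Verification: 38 × 59 = 2242 = 27 × 83 + 1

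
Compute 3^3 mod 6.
3 = 2 + 1 (binary 11). Repeated squaring mod 6: 3^1 ≡ 3; 3^2 ≡ 3² = 9 ≡ 3. Multiply: 3^3 = 3^2 × 3^1 ≡ 3 × 3 (mod 6): 3 × 3 = 9 ≡ 3. So 3^3 ≡ 3 (mod 6).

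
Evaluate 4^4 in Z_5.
4 = 4 (binary 100). Repeated squaring mod 5: 4^1 ≡ 4; 4^2 ≡ 4² = 16 ≡ 1; 4^4 ≡ 1² = 1 ≡ 1. So 4^4 ≡ 1 (mod 5).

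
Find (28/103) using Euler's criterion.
(28/103) = 28^{51} mod 103 = 1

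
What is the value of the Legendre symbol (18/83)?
(18/83) = 18^{41} mod 83 = -1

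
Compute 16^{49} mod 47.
7

Using successive squaring:
Binary expansion of 49: 110001
Powers of 16 mod 47 (each is the square of the previous):
  16^1 ≡ 16 (mod 47)
  16^2 ≡ 16² = 256 ≡ 21 (mod 47)
  16^4 ≡ 21² = 441 ≡ 18 (mod 47)
  16^8 ≡ 18² = 324 ≡ 42 (mod 47)
  16^16 ≡ 42² = 1764 ≡ 25 (mod 47)
  16^32 ≡ 25² = 625 ≡ 14 (mod 47)
49 = 32 + 16 + 1, so 16^49 = 16^32 × 16^16 × 16^1 ≡ 14 × 25 × 16 (mod 47)
Multiplying step by step:
  14 × 25 = 350 ≡ 21 (mod 47)
  21 × 16 = 336 ≡ 7 (mod 47)
Result: 16^49 ≡ 7 (mod 47)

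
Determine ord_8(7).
Powers of 7 mod 8: 7^1≡7, 7^2≡1. Order = 2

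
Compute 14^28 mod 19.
Using Fermat: 14^{18} ≡ 1 (mod 19). 28 ≡ 10 (mod 18). So 14^{28} ≡ 14^{10} ≡ 5 (mod 19)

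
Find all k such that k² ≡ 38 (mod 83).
The square roots of 38 mod 83 are 11 and 72. Verify: 11² = 121 ≡ 38 (mod 83)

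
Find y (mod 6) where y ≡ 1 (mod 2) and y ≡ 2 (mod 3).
M = 2 × 3 = 6. M₁ = 3, y₁ ≡ 1 (mod 2). M₂ = 2, y₂ ≡ 2 (mod 3). y = 1×3×1 + 2×2×2 ≡ 5 (mod 6)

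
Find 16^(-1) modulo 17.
16

Using Extended Euclidean Algorithm:
gcd(16, 17) = 1
Bezout coefficients: 16 × -1 + 17 × 1 = 1
So 16 × -1 ≡ 1 (mod 17)
The inverse is -1 mod 17 = 16
Verification: 16 × 16 = 256 = 15 × 17 + 1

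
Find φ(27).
18

Prime factorization: 27 = 3^3
Using the formula φ(n) = n × Π(1 - 1/p) for each prime factor p:
φ(27) = 27 × (1 - 1/3)
φ(27) = 18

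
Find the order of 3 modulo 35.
Powers of 3 mod 35: 3^1≡3, 3^2≡9, 3^3≡27, 3^4≡11, 3^5≡33, 3^6≡29, 3^7≡17, 3^8≡16, 3^9≡13, 3^10≡4, 3^11≡12, 3^12≡1. Order = 12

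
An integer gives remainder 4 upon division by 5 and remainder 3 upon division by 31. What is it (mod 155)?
M = 5 × 31 = 155. M₁ = 31, y₁ ≡ 1 (mod 5). M₂ = 5, y₂ ≡ 25 (mod 31). m = 4×31×1 + 3×5×25 ≡ 34 (mod 155). The smallest positive such number is 34.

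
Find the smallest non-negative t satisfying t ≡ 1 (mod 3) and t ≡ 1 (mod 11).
M = 3 × 11 = 33. M₁ = 11, y₁ ≡ 2 (mod 3). M₂ = 3, y₂ ≡ 4 (mod 11). t = 1×11×2 + 1×3×4 ≡ 1 (mod 33)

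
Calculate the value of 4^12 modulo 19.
Using repeated squaring. 12 = 8 + 4 (binary 1100). Repeated squaring mod 19: 4^1 ≡ 4; 4^2 ≡ 4² = 16 ≡ 16; 4^4 ≡ 16² = 256 ≡ 9; 4^8 ≡ 9² = 81 ≡ 5. Multiply: 4^12 = 4^8 × 4^4 ≡ 5 × 9 (mod 19): 5 × 9 = 45 ≡ 7. So 4^12 ≡ 7 (mod 19).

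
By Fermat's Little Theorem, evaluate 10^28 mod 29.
By Fermat's Little Theorem, 10^{28} ≡ 1 (mod 29) since 29 is prime and gcd(10, 29) = 1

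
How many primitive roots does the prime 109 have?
Number of primitive roots mod 109 = φ(108) = 36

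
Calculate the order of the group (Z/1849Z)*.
1806

Prime factorization: 1849 = 43^2
Using the formula φ(n) = n × Π(1 - 1/p) for each prime factor p:
φ(1849) = 1849 × (1 - 1/43)
φ(1849) = 1806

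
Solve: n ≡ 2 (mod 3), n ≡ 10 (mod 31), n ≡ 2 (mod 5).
M = 3 × 31 × 5 = 465. M₁ = 155, y₁ ≡ 2 (mod 3). M₂ = 15, y₂ ≡ 29 (mod 31). M₃ = 93, y₃ ≡ 2 (mod 5). n = 2×155×2 + 10×15×29 + 2×93×2 ≡ 227 (mod 465)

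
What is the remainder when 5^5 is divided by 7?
5 = 4 + 1 (binary 101). Repeated squaring mod 7: 5^1 ≡ 5; 5^2 ≡ 5² = 25 ≡ 4; 5^4 ≡ 4² = 16 ≡ 2. Multiply: 5^5 = 5^4 × 5^1 ≡ 2 × 5 (mod 7): 2 × 5 = 10 ≡ 3. So 5^5 ≡ 3 (mod 7).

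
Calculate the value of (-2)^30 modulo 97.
Using repeated squaring. (-2) ≡ 95 (mod 97). 30 = 16 + 8 + 4 + 2 (binary 11110). Repeated squaring mod 97: 95^1 ≡ 95; 95^2 ≡ 95² = 9025 ≡ 4; 95^4 ≡ 4² = 16 ≡ 16; 95^8 ≡ 16² = 256 ≡ 62; 95^16 ≡ 62² = 3844 ≡ 61. Multiply: (-2)^30 ≡ 95^16 × 95^8 × 95^4 × 95^2 ≡ 61 × 62 × 16 × 4 (mod 97): 61 × 62 = 3782 ≡ 96; 96 × 16 = 1536 ≡ 81; 81 × 4 = 324 ≡ 33. So (-2)^30 ≡ 33 (mod 97).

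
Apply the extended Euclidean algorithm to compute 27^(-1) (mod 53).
Extended GCD: 27(2) + 53(-1) = 1. So 27^(-1) ≡ 2 ≡ 2 (mod 53). Verify: 27 × 2 = 54 ≡ 1 (mod 53)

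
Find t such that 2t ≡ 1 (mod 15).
8

Since gcd(2, 15) = 1 divides 1, a solution exists.
Multiply both sides by the inverse of 2 mod 15:
  2^(-1) mod 15 = 8
  x ≡ 8 × 1 ≡ 8 ≡ 8 (mod 15)
Verification: 2 × 8 = 16 = 1 × 15 + 1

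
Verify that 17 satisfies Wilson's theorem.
(16)! mod 17 = 16. Since this equals -1 (mod 17), Wilson confirms 17 is prime.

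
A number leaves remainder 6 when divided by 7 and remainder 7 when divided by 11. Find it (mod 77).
M = 7 × 11 = 77. M₁ = 11, y₁ ≡ 2 (mod 7). M₂ = 7, y₂ ≡ 8 (mod 11). k = 6×11×2 + 7×7×8 ≡ 62 (mod 77)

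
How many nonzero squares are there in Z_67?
For prime 67, there are (p-1)/2 = (67-1)/2 = 33 quadratic residues (excluding 0).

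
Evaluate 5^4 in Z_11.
4 = 4 (binary 100). Repeated squaring mod 11: 5^1 ≡ 5; 5^2 ≡ 5² = 25 ≡ 3; 5^4 ≡ 3² = 9 ≡ 9. So 5^4 ≡ 9 (mod 11).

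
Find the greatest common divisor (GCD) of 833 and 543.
1

Using the Euclidean algorithm:
833 = 1 × 543 + 290
543 = 1 × 290 + 253
290 = 1 × 253 + 37
253 = 6 × 37 + 31
37 = 1 × 31 + 6
31 = 5 × 6 + 1
6 = 6 × 1 + 0

GCD(833, 543) = 1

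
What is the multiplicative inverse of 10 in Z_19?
2

Using Extended Euclidean Algorithm:
gcd(10, 19) = 1
Bezout coefficients: 10 × 2 + 19 × -1 = 1
So 10 × 2 ≡ 1 (mod 19)
The inverse is 2 mod 19 = 2
Verification: 10 × 2 = 20 = 1 × 19 + 1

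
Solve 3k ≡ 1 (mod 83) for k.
3^(-1) ≡ 28 (mod 83). Verification: 3 × 28 = 84 ≡ 1 (mod 83)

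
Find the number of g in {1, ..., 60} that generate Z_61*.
Number of primitive roots mod 61 = φ(60) = 16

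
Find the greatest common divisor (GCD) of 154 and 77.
77

Using the Euclidean algorithm:
154 = 2 × 77 + 0

GCD(154, 77) = 77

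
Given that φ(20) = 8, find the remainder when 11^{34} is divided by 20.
By Euler: 11^{8} ≡ 1 (mod 20) since gcd(11, 20) = 1. 34 = 4×8 + 2. So 11^{34} ≡ 11^{2} ≡ 1 (mod 20)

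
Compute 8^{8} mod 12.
4

Using successive squaring:
Binary expansion of 8: 1000
Powers of 8 mod 12 (each is the square of the previous):
  8^1 ≡ 8 (mod 12)
  8^2 ≡ 8² = 64 ≡ 4 (mod 12)
  8^4 ≡ 4² = 16 ≡ 4 (mod 12)
  8^8 ≡ 4² = 16 ≡ 4 (mod 12)
8 is a power of 2, so 8^8 is the last square: ≡ 4 (mod 12)
Result: 8^8 ≡ 4 (mod 12)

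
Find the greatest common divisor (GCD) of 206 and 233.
1

Using the Euclidean algorithm:
206 = 0 × 233 + 206
233 = 1 × 206 + 27
206 = 7 × 27 + 17
27 = 1 × 17 + 10
17 = 1 × 10 + 7
10 = 1 × 7 + 3
7 = 2 × 3 + 1
3 = 3 × 1 + 0

GCD(206, 233) = 1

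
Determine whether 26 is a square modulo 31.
By Euler's criterion: 26^{15} ≡ 30 (mod 31). Since this equals -1 (≡ 30), 26 is not a QR.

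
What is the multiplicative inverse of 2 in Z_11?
6

Using Extended Euclidean Algorithm:
gcd(2, 11) = 1
Bezout coefficients: 2 × -5 + 11 × 1 = 1
So 2 × -5 ≡ 1 (mod 11)
The inverse is -5 mod 11 = 6
Verification: 2 × 6 = 12 = 1 × 11 + 1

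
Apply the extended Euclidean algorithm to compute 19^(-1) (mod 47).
Extended GCD: 19(5) + 47(-2) = 1. So 19^(-1) ≡ 5 ≡ 5 (mod 47). Verify: 19 × 5 = 95 ≡ 1 (mod 47)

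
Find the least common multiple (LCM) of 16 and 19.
304

First find GCD(16, 19) using the Euclidean algorithm:
16 = 0 × 19 + 16
19 = 1 × 16 + 3
16 = 5 × 3 + 1
3 = 3 × 1 + 0
GCD(16, 19) = 1

LCM formula: LCM(a, b) = (a × b) / GCD(a, b)
LCM(16, 19) = (16 × 19) / 1
LCM(16, 19) = 304 / 1
LCM(16, 19) = 304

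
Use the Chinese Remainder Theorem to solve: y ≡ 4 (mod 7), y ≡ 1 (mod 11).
67

Using the Chinese Remainder Theorem:
M = product of moduli = 77
For equation 1: M_1 = 11, 11 ≡ 4 (mod 7), inverse of 11 mod 7 is 2 (check: 4 × 2 = 8 ≡ 1 (mod 7))
For equation 2: M_2 = 7, 7 ≡ 7 (mod 11), inverse of 7 mod 11 is 8 (check: 7 × 8 = 56 ≡ 1 (mod 11))
Combine: y ≡ Σ r_i×M_i×(M_i⁻¹ mod m_i) = 4×11×2 + 1×7×8 = 88 + 56 = 144
144 mod 77 = 67
y ≡ 67 (mod 77)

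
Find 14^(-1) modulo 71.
66

Using Extended Euclidean Algorithm:
gcd(14, 71) = 1
Bezout coefficients: 14 × -5 + 71 × 1 = 1
So 14 × -5 ≡ 1 (mod 71)
The inverse is -5 mod 71 = 66
Verification: 14 × 66 = 924 = 13 × 71 + 1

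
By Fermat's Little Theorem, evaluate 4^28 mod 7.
By Fermat: 4^{6} ≡ 1 (mod 7). 28 = 4×6 + 4. So 4^{28} ≡ 4^{4} ≡ 4 (mod 7)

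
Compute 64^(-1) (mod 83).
64^(-1) ≡ 48 (mod 83). Verification: 64 × 48 = 3072 ≡ 1 (mod 83)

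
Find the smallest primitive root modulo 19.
p - 1 = 18 has prime divisors 2, 3. h is a primitive root mod 19 iff h^(18/q) ≢ 1 (mod 19) for each such q.
h = 2: 2^9 ≡ 18, 2^6 ≡ 7 (mod 19); none is 1, so 2 has order 18 and is a primitive root.
The smallest primitive root mod 19 is g = 2.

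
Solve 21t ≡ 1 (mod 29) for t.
21^(-1) ≡ 18 (mod 29). Verification: 21 × 18 = 378 ≡ 1 (mod 29)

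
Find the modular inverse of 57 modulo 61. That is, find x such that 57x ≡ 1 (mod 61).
15

Using Extended Euclidean Algorithm:
gcd(57, 61) = 1
Bezout coefficients: 57 × 15 + 61 × -14 = 1
So 57 × 15 ≡ 1 (mod 61)
The inverse is 15 mod 61 = 15
Verification: 57 × 15 = 855 = 14 × 61 + 1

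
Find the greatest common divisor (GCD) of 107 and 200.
1

Using the Euclidean algorithm:
107 = 0 × 200 + 107
200 = 1 × 107 + 93
107 = 1 × 93 + 14
93 = 6 × 14 + 9
14 = 1 × 9 + 5
9 = 1 × 5 + 4
5 = 1 × 4 + 1
4 = 4 × 1 + 0

GCD(107, 200) = 1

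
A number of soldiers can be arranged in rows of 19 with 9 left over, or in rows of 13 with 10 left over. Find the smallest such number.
M = 19 × 13 = 247. M₁ = 13, y₁ ≡ 3 (mod 19). M₂ = 19, y₂ ≡ 11 (mod 13). y = 9×13×3 + 10×19×11 ≡ 218 (mod 247). The smallest positive such number is 218.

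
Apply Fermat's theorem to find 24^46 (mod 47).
By Fermat's Little Theorem, 24^{46} ≡ 1 (mod 47) since 47 is prime and gcd(24, 47) = 1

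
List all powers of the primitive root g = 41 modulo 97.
g^1, g^2, ..., g^{96} mod 97: {41, 32, 51, 54, 80, 79, 38, 6, 52, 95, 15, 33, 92, 86, 34, 36, 21, 85, 90, 4, 67, 31, 10, 22, 29, 25, 55, 24, 14, 89, 60, 35, 77, 53, 39, 47, 84, 49, 69, 16, 74, 27, 40, 88, 19, 3, 26, 96, 56, 65, 46, 43, 17, 18, 59, 91, 45, 2, 82, 64, 5, 11, 63, 61, 76, 12, 7, 93, 30, 66, 87, 75, 68, 72, 42, 73, 83, 8, 37, 62, 20, 44, 58, 50, 13, 48, 28, 81, 23, 70, 57, 9, 78, 94, 71, 1}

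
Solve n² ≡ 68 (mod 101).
The square roots of 68 mod 101 are 88 and 13. Verify: 88² = 7744 ≡ 68 (mod 101)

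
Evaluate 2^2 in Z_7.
2 = 2 (binary 10). Repeated squaring mod 7: 2^1 ≡ 2; 2^2 ≡ 2² = 4 ≡ 4. So 2^2 ≡ 4 (mod 7).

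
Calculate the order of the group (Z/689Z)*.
624

Prime factorization: 689 = 13 × 53
Using the formula φ(n) = n × Π(1 - 1/p) for each prime factor p:
φ(689) = 689 × (1 - 1/13) × (1 - 1/53)
φ(689) = 624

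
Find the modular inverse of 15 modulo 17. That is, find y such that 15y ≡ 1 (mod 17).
8

Using Extended Euclidean Algorithm:
gcd(15, 17) = 1
Bezout coefficients: 15 × 8 + 17 × -7 = 1
So 15 × 8 ≡ 1 (mod 17)
The inverse is 8 mod 17 = 8
Verification: 15 × 8 = 120 = 7 × 17 + 1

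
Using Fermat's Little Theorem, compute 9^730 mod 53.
By Fermat: 9^{52} ≡ 1 (mod 53). 730 ≡ 2 (mod 52). So 9^{730} ≡ 9^{2} ≡ 28 (mod 53)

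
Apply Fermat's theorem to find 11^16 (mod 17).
By Fermat's Little Theorem, 11^{16} ≡ 1 (mod 17) since 17 is prime and gcd(11, 17) = 1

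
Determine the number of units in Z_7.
6

Prime factorization: 7 = 7
Using the formula φ(n) = n × Π(1 - 1/p) for each prime factor p:
φ(7) = 7 × (1 - 1/7)
φ(7) = 6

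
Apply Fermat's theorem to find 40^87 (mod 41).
By Fermat: 40^{40} ≡ 1 (mod 41). 87 = 2×40 + 7. So 40^{87} ≡ 40^{7} ≡ 40 (mod 41)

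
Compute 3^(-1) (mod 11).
4

Using Extended Euclidean Algorithm:
gcd(3, 11) = 1
Bezout coefficients: 3 × 4 + 11 × -1 = 1
So 3 × 4 ≡ 1 (mod 11)
The inverse is 4 mod 11 = 4
Verification: 3 × 4 = 12 = 1 × 11 + 1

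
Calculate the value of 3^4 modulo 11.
4 = 4 (binary 100). Repeated squaring mod 11: 3^1 ≡ 3; 3^2 ≡ 3² = 9 ≡ 9; 3^4 ≡ 9² = 81 ≡ 4. So 3^4 ≡ 4 (mod 11).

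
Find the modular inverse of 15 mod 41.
15^(-1) ≡ 11 (mod 41). Verification: 15 × 11 = 165 ≡ 1 (mod 41)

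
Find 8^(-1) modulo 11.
7

Using Extended Euclidean Algorithm:
gcd(8, 11) = 1
Bezout coefficients: 8 × -4 + 11 × 3 = 1
So 8 × -4 ≡ 1 (mod 11)
The inverse is -4 mod 11 = 7
Verification: 8 × 7 = 56 = 5 × 11 + 1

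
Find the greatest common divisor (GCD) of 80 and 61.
1

Using the Euclidean algorithm:
80 = 1 × 61 + 19
61 = 3 × 19 + 4
19 = 4 × 4 + 3
4 = 1 × 3 + 1
3 = 3 × 1 + 0

GCD(80, 61) = 1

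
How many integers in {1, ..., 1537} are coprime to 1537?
1456

Prime factorization: 1537 = 29 × 53
Using the formula φ(n) = n × Π(1 - 1/p) for each prime factor p:
φ(1537) = 1537 × (1 - 1/29) × (1 - 1/53)
φ(1537) = 1456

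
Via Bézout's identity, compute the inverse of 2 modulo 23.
Extended GCD: 2(-11) + 23(1) = 1. So 2^(-1) ≡ 12 ≡ 12 (mod 23). Verify: 2 × 12 = 24 ≡ 1 (mod 23)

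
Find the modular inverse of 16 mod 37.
16^(-1) ≡ 7 (mod 37). Verification: 16 × 7 = 112 ≡ 1 (mod 37)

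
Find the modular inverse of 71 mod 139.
71^(-1) ≡ 47 (mod 139). Verification: 71 × 47 = 3337 ≡ 1 (mod 139)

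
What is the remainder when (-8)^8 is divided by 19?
(-8) ≡ 11 (mod 19). 8 = 8 (binary 1000). Repeated squaring mod 19: 11^1 ≡ 11; 11^2 ≡ 11² = 121 ≡ 7; 11^4 ≡ 7² = 49 ≡ 11; 11^8 ≡ 11² = 121 ≡ 7. So (-8)^8 ≡ 7 (mod 19).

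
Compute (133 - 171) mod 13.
1

(133 - 171) = -38
-38 mod 13 = 1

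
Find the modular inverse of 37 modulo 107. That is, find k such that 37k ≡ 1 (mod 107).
81

Using Extended Euclidean Algorithm:
gcd(37, 107) = 1
Bezout coefficients: 37 × -26 + 107 × 9 = 1
So 37 × -26 ≡ 1 (mod 107)
The inverse is -26 mod 107 = 81
Verification: 37 × 81 = 2997 = 28 × 107 + 1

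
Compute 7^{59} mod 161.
14

Using successive squaring:
Binary expansion of 59: 111011
Powers of 7 mod 161 (each is the square of the previous):
  7^1 ≡ 7 (mod 161)
  7^2 ≡ 7² = 49 ≡ 49 (mod 161)
  7^4 ≡ 49² = 2401 ≡ 147 (mod 161)
  7^8 ≡ 147² = 21609 ≡ 35 (mod 161)
  7^16 ≡ 35² = 1225 ≡ 98 (mod 161)
  7^32 ≡ 98² = 9604 ≡ 105 (mod 161)
59 = 32 + 16 + 8 + 2 + 1, so 7^59 = 7^32 × 7^16 × 7^8 × 7^2 × 7^1 ≡ 105 × 98 × 35 × 49 × 7 (mod 161)
Multiplying step by step:
  105 × 98 = 10290 ≡ 147 (mod 161)
  147 × 35 = 5145 ≡ 154 (mod 161)
  154 × 49 = 7546 ≡ 140 (mod 161)
  140 × 7 = 980 ≡ 14 (mod 161)
Result: 7^59 ≡ 14 (mod 161)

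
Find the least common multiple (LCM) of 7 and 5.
35

First find GCD(7, 5) using the Euclidean algorithm:
7 = 1 × 5 + 2
5 = 2 × 2 + 1
2 = 2 × 1 + 0
GCD(7, 5) = 1

LCM formula: LCM(a, b) = (a × b) / GCD(a, b)
LCM(7, 5) = (7 × 5) / 1
LCM(7, 5) = 35 / 1
LCM(7, 5) = 35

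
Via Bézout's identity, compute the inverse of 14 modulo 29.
Extended GCD: 14(-2) + 29(1) = 1. So 14^(-1) ≡ 27 ≡ 27 (mod 29). Verify: 14 × 27 = 378 ≡ 1 (mod 29)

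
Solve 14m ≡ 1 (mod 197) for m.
14^(-1) ≡ 183 (mod 197). Verification: 14 × 183 = 2562 ≡ 1 (mod 197)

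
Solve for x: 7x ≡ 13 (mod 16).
11

Since gcd(7, 16) = 1 divides 13, a solution exists.
Multiply both sides by the inverse of 7 mod 16:
  7^(-1) mod 16 = 7
  x ≡ 7 × 13 ≡ 91 ≡ 11 (mod 16)
Verification: 7 × 11 = 77 = 4 × 16 + 13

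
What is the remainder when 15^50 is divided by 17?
Using Fermat: 15^{16} ≡ 1 (mod 17). 50 ≡ 2 (mod 16). So 15^{50} ≡ 15^{2} ≡ 4 (mod 17)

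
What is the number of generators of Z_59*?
Number of primitive roots mod 59 = φ(58) = 28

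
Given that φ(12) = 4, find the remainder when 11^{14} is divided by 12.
By Euler: 11^{4} ≡ 1 (mod 12) since gcd(11, 12) = 1. 14 = 3×4 + 2. So 11^{14} ≡ 11^{2} ≡ 1 (mod 12)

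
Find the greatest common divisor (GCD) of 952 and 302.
2

Using the Euclidean algorithm:
952 = 3 × 302 + 46
302 = 6 × 46 + 26
46 = 1 × 26 + 20
26 = 1 × 20 + 6
20 = 3 × 6 + 2
6 = 3 × 2 + 0

GCD(952, 302) = 2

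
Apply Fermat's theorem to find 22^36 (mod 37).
By Fermat's Little Theorem, 22^{36} ≡ 1 (mod 37) since 37 is prime and gcd(22, 37) = 1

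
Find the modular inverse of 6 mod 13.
6^(-1) ≡ 11 (mod 13). Verification: 6 × 11 = 66 ≡ 1 (mod 13)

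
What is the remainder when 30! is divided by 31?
By Wilson's theorem, (30)! ≡ -1 ≡ 30 (mod 31)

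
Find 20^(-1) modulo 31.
14

Using Extended Euclidean Algorithm:
gcd(20, 31) = 1
Bezout coefficients: 20 × 14 + 31 × -9 = 1
So 20 × 14 ≡ 1 (mod 31)
The inverse is 14 mod 31 = 14
Verification: 20 × 14 = 280 = 9 × 31 + 1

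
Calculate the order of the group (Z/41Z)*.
40

Prime factorization: 41 = 41
Using the formula φ(n) = n × Π(1 - 1/p) for each prime factor p:
φ(41) = 41 × (1 - 1/41)
φ(41) = 40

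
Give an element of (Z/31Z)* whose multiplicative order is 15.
7 has order 15 mod 31 since 7^{15} ≡ 1 (mod 31) and no smaller power works.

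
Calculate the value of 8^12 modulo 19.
Using repeated squaring. 12 = 8 + 4 (binary 1100). Repeated squaring mod 19: 8^1 ≡ 8; 8^2 ≡ 8² = 64 ≡ 7; 8^4 ≡ 7² = 49 ≡ 11; 8^8 ≡ 11² = 121 ≡ 7. Multiply: 8^12 = 8^8 × 8^4 ≡ 7 × 11 (mod 19): 7 × 11 = 77 ≡ 1. So 8^12 ≡ 1 (mod 19).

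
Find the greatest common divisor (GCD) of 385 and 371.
7

Using the Euclidean algorithm:
385 = 1 × 371 + 14
371 = 26 × 14 + 7
14 = 2 × 7 + 0

GCD(385, 371) = 7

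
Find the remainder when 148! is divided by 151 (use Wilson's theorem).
(150)! = (148)! × (149) × (150) ≡ -1 (mod 151). So (148)! ≡ -1 × [(150)(149)]^(-1) ≡ 75 (mod 151)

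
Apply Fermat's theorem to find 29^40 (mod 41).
By Fermat's Little Theorem, 29^{40} ≡ 1 (mod 41) since 41 is prime and gcd(29, 41) = 1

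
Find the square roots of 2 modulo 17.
The square roots of 2 mod 17 are 6 and 11. Verify: 6² = 36 ≡ 2 (mod 17)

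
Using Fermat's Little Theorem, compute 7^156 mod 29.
By Fermat: 7^{28} ≡ 1 (mod 29). 156 = 5×28 + 16. So 7^{156} ≡ 7^{16} ≡ 20 (mod 29)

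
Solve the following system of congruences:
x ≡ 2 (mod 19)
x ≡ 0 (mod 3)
21

Using the Chinese Remainder Theorem:
M = product of moduli = 57
For equation 1: M_1 = 3, 3 ≡ 3 (mod 19), inverse of 3 mod 19 is 13 (check: 3 × 13 = 39 ≡ 1 (mod 19))
For equation 2: M_2 = 19, 19 ≡ 1 (mod 3), inverse of 19 mod 3 is 1 (check: 1 × 1 = 1 ≡ 1 (mod 3))
Combine: x ≡ Σ r_i×M_i×(M_i⁻¹ mod m_i) = 2×3×13 + 0×19×1 = 78 + 0 = 78
78 mod 57 = 21
x ≡ 21 (mod 57)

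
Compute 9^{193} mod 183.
180

Using successive squaring:
Binary expansion of 193: 11000001
Powers of 9 mod 183 (each is the square of the previous):
  9^1 ≡ 9 (mod 183)
  9^2 ≡ 9² = 81 ≡ 81 (mod 183)
  9^4 ≡ 81² = 6561 ≡ 156 (mod 183)
  9^8 ≡ 156² = 24336 ≡ 180 (mod 183)
  9^16 ≡ 180² = 32400 ≡ 9 (mod 183)
  9^32 ≡ 9² = 81 ≡ 81 (mod 183)
  9^64 ≡ 81² = 6561 ≡ 156 (mod 183)
  9^128 ≡ 156² = 24336 ≡ 180 (mod 183)
193 = 128 + 64 + 1, so 9^193 = 9^128 × 9^64 × 9^1 ≡ 180 × 156 × 9 (mod 183)
Multiplying step by step:
  180 × 156 = 28080 ≡ 81 (mod 183)
  81 × 9 = 729 ≡ 180 (mod 183)
Result: 9^193 ≡ 180 (mod 183)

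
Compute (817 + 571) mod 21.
2

(817 + 571) = 1388
1388 mod 21 = 2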